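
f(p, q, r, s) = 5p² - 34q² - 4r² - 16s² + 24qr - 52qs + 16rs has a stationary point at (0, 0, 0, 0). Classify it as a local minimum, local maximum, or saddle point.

The Hessian at the origin is H = [[10, 0, 0, 0], [0, -68, 24, -52], [0, 24, -8, 16], [0, -52, 16, -32]].
Applying the same elementary operations to the rows and columns of H produces a congruent diagonal matrix with entries 10, -68, 8/17, -4.
So there are 2 positive, 2 negative pivots.
H is indefinite, so the origin is a saddle point.

saddle point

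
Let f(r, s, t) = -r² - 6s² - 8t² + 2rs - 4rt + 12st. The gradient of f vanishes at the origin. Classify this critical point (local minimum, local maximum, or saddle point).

The Hessian at the origin is H = [[-2, 2, -4], [2, -12, 12], [-4, 12, -16]].
Applying the same elementary operations to the rows and columns of H produces a congruent diagonal matrix with entries -2, -10, -8/5.
That gives 3 negative pivots.
H is negative definite, so the origin is a strict local maximum.

local maximum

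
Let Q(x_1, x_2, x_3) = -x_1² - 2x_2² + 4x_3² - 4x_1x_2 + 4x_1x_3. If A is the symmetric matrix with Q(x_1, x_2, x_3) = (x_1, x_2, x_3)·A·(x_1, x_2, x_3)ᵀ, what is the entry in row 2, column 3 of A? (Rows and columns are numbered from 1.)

The coefficient of x_2·x_3 in Q is 0. For a symmetric A this equals A[2,3] + A[3,2] = 2·A[2,3].
So A[2,3] = 0/2 = 0.

0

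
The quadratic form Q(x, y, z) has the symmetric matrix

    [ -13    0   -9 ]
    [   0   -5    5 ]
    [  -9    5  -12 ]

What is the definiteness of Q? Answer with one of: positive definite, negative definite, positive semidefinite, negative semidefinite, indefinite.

negative definite

Leading principal minors: Δ_1 = -13, Δ_2 = 65, Δ_3 = -50.
The signs alternate starting with Δ_1 < 0, so by Sylvester's criterion Q is negative definite.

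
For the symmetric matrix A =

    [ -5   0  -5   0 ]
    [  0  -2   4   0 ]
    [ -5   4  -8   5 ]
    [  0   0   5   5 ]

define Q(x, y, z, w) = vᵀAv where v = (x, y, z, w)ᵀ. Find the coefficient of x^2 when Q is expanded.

-5

The coefficient of x^2 is the diagonal entry A[1,1] = -5.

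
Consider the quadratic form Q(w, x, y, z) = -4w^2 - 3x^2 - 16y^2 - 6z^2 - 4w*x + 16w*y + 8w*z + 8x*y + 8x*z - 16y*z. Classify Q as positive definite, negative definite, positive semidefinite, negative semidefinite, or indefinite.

negative semidefinite

The symmetric matrix is A = [[-4, -2, 8, 4], [-2, -3, 4, 4], [8, 4, -16, -8], [4, 4, -8, -6]].
Applying the same elementary operations to the rows and columns of A produces a congruent diagonal matrix with entries -4, -2, 0, 0.
So there are 2 negative, 2 zero pivots.
Hence Q is negative semidefinite.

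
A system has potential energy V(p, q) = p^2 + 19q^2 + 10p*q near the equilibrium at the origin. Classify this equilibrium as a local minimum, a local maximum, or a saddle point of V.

The Hessian at the origin is H = [[2, 10], [10, 38]].
det H = 2·38 − (10)² = -24 < 0, so H is indefinite.
Therefore the origin is a saddle point.

saddle point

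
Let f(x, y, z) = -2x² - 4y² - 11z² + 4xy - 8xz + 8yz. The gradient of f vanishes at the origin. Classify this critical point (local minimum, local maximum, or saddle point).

The Hessian at the origin is H = [[-4, 4, -8], [4, -8, 8], [-8, 8, -22]].
An LDLᵀ factorisation of H has diagonal entries -4, -4, -6.
So there are 3 negative pivots.
H is negative definite, so the origin is a strict local maximum.

local maximum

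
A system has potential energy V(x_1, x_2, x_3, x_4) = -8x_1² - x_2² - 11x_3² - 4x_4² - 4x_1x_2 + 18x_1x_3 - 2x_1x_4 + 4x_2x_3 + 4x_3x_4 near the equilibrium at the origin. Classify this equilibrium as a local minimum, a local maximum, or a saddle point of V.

local maximum

The Hessian at the origin is H = [[-16, -4, 18, -2], [-4, -2, 4, 0], [18, 4, -22, 4], [-2, 0, 4, -8]].
An LDLᵀ factorisation of H has diagonal entries -16, -1, -3/2, -6.
That gives 4 negative pivots.
H is negative definite, so the origin is a strict local maximum.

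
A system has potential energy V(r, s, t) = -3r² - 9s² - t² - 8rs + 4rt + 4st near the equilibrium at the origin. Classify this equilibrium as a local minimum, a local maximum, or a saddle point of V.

saddle point

The Hessian at the origin is H = [[-6, -8, 4], [-8, -18, 4], [4, 4, -2]].
Applying the same elementary operations to the rows and columns of H produces a congruent diagonal matrix with entries -6, -22/3, 10/11.
That gives 1 positive, 2 negative pivots.
H is indefinite, so the origin is a saddle point.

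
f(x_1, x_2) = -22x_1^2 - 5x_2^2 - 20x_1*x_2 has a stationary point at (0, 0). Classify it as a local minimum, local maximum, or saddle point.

The Hessian at the origin is H = [[-44, -20], [-20, -10]].
det H = -44·-10 − (-20)² = 40 > 0 and H[1,1] = -44 < 0, so H is negative definite.
Therefore the origin is a local maximum.

local maximum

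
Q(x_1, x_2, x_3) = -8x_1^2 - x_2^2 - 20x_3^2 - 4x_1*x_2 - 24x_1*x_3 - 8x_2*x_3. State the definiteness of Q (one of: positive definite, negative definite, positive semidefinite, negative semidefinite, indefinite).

The associated matrix is A = [[-8, -2, -12], [-2, -1, -4], [-12, -4, -20]].
Congruent diagonalization of A (simultaneous row and column reduction) yields pivots -8, -1/2, 0.
Counting signs: 2 negative, 1 zero.
Hence Q is negative semidefinite.

negative semidefinite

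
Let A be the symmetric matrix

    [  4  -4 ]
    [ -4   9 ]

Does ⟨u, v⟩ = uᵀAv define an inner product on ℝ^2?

Symmetric row and column elimination reduces A to a congruent diagonal form with pivots 4, 5.
So there are 2 positive pivots.
Hence Q is positive definite.
⟨·,·⟩ is an inner product exactly when A is positive definite.

yes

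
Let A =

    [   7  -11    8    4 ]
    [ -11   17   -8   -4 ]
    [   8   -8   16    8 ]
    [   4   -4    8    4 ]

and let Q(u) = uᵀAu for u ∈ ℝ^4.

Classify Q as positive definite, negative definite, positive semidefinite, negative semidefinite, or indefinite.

indefinite

Congruent diagonalization of A (simultaneous row and column reduction) yields pivots 7, -2/7, 80, 0.
Counting signs: 2 positive, 1 negative, 1 zero.
Hence Q is indefinite.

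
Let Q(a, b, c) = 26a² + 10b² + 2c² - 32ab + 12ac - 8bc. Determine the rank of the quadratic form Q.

The associated matrix is A = [[26, -16, 6], [-16, 10, -4], [6, -4, 2]].
Applying the same elementary operations to the rows and columns of A produces a congruent diagonal matrix with entries 26, 2/13, 0.
That gives 2 positive, 1 zero pivots.
The rank is the number of nonzero pivots: 2.

2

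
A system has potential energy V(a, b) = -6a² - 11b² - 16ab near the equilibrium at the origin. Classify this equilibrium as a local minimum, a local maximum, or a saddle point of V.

local maximum

The Hessian at the origin is H = [[-12, -16], [-16, -22]].
det H = -12·-22 − (-16)² = 8 > 0 and H[1,1] = -12 < 0, so H is negative definite.
Therefore the origin is a local maximum.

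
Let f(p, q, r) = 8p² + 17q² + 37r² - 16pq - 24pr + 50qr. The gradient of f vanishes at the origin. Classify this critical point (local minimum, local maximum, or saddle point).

local minimum

The Hessian at the origin is H = [[16, -16, -24], [-16, 34, 50], [-24, 50, 74]].
An LDLᵀ factorisation of H has diagonal entries 16, 18, 4/9.
So there are 3 positive pivots.
H is positive definite, so the origin is a strict local minimum.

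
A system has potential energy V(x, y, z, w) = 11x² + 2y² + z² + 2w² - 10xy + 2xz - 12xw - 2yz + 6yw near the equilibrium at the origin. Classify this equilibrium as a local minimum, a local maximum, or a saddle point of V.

The Hessian at the origin is H = [[22, -10, 2, -12], [-10, 4, -2, 6], [2, -2, 2, 0], [-12, 6, 0, 4]].
Congruent diagonalization of H (simultaneous row and column reduction) yields pivots 22, -6/11, 4, -2.
So there are 2 positive, 2 negative pivots.
H is indefinite, so the origin is a saddle point.

saddle point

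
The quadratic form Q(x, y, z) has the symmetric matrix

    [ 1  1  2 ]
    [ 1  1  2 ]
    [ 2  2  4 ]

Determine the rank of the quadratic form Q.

1

Applying the same elementary operations to the rows and columns of A produces a congruent diagonal matrix with entries 1, 0, 0.
So there are 1 positive, 2 zero pivots.
The rank is the number of nonzero pivots: 1.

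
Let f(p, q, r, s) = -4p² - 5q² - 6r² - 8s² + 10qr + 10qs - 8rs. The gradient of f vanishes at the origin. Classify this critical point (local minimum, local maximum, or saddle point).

The Hessian at the origin is H = [[-8, 0, 0, 0], [0, -10, 10, 10], [0, 10, -12, -8], [0, 10, -8, -16]].
Symmetric row and column elimination reduces H to a congruent diagonal form with pivots -8, -10, -2, -4.
That gives 4 negative pivots.
H is negative definite, so the origin is a strict local maximum.

local maximum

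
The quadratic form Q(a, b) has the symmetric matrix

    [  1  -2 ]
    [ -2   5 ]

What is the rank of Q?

2

Row-reducing A symmetrically gives the diagonal entries 1, 1.
That gives 2 positive pivots.
The rank is the number of nonzero pivots: 2.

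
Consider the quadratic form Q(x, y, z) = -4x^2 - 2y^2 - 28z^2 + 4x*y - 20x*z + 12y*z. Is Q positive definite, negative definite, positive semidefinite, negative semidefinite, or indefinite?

negative definite

Write A = [[-4, 2, -10], [2, -2, 6], [-10, 6, -28]].
Congruent diagonalization of A (simultaneous row and column reduction) yields pivots -4, -1, -2.
So there are 3 negative pivots.
Hence Q is negative definite.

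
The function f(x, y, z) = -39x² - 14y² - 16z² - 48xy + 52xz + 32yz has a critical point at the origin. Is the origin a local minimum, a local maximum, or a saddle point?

The Hessian at the origin is H = [[-78, -48, 52], [-48, -28, 32], [52, 32, -32]].
Row-reducing H symmetrically gives the diagonal entries -78, 20/13, 8/3.
That gives 2 positive, 1 negative pivots.
H is indefinite, so the origin is a saddle point.

saddle point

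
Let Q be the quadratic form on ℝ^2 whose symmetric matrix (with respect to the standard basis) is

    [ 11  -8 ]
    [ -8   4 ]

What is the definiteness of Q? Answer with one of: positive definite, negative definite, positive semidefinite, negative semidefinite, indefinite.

An LDLᵀ factorisation of A has diagonal entries 11, -20/11.
So there are 1 positive, 1 negative pivots.
Hence Q is indefinite.

indefinite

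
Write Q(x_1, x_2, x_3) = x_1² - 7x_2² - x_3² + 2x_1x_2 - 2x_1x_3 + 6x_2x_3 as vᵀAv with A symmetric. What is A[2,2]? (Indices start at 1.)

-7

The coefficient of x_2² in Q is -7, and that is exactly A[2,2].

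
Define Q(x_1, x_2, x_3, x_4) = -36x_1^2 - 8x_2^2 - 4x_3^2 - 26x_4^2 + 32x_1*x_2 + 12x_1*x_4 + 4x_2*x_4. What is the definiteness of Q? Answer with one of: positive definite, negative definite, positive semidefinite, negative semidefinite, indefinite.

negative definite

The symmetric matrix is A = [[-36, 16, 0, 6], [16, -8, 0, 2], [0, 0, -4, 0], [6, 2, 0, -26]].
Applying the same elementary operations to the rows and columns of A produces a congruent diagonal matrix with entries -36, -8/9, -4, -1/2.
That gives 4 negative pivots.
Hence Q is negative definite.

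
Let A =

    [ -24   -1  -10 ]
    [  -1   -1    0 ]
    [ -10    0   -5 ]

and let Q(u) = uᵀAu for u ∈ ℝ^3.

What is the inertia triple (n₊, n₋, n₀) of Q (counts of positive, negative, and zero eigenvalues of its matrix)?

Row-reducing A symmetrically gives the diagonal entries -24, -23/24, -15/23.
Counting signs: 3 negative.

(0, 3, 0)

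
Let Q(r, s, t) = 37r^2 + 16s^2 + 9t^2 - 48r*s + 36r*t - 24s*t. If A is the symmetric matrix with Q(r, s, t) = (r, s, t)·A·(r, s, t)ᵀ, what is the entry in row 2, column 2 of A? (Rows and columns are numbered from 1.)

The coefficient of s^2 in Q is 16, and that is exactly A[2,2].

16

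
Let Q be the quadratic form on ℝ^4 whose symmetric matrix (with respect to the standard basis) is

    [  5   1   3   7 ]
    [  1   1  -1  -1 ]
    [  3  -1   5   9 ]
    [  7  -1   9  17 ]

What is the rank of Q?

2

Row-reducing A symmetrically gives the diagonal entries 5, 4/5, 0, 0.
So there are 2 positive, 2 zero pivots.
The rank is the number of nonzero pivots: 2.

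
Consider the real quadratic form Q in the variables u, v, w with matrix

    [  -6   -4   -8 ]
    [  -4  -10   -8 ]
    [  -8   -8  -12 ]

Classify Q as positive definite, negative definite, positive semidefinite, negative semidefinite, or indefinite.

Row-reducing A symmetrically gives the diagonal entries -6, -22/3, -4/11.
Counting signs: 3 negative.
Hence Q is negative definite.

negative definite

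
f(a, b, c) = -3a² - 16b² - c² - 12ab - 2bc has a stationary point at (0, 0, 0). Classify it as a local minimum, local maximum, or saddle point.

local maximum

The Hessian at the origin is H = [[-6, -12, 0], [-12, -32, -2], [0, -2, -2]].
Row-reducing H symmetrically gives the diagonal entries -6, -8, -3/2.
That gives 3 negative pivots.
H is negative definite, so the origin is a strict local maximum.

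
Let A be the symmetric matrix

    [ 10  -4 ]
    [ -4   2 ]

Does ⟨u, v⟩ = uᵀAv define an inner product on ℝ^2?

Leading principal minors: Δ_1 = 10, Δ_2 = 4.
All leading principal minors are positive, so by Sylvester's criterion Q is positive definite.
⟨·,·⟩ is an inner product exactly when A is positive definite.

yes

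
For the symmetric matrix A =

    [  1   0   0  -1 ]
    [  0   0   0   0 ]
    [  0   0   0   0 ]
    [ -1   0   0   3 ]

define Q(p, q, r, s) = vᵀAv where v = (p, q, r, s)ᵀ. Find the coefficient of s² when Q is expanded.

3

The coefficient of s² is the diagonal entry A[4,4] = 3.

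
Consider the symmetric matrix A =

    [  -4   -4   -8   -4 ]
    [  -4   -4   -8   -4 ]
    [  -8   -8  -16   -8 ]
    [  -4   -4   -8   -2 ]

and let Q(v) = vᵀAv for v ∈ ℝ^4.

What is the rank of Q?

Congruent diagonalization of A (simultaneous row and column reduction) yields pivots -4, 0, 0, 2.
Counting signs: 1 positive, 1 negative, 2 zero.
The rank is the number of nonzero pivots: 2.

2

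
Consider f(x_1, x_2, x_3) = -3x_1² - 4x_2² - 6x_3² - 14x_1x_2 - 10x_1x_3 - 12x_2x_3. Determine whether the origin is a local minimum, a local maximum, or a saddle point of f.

saddle point

The Hessian at the origin is H = [[-6, -14, -10], [-14, -8, -12], [-10, -12, -12]].
Row-reducing H symmetrically gives the diagonal entries -6, 74/3, -20/37.
Counting signs: 1 positive, 2 negative.
H is indefinite, so the origin is a saddle point.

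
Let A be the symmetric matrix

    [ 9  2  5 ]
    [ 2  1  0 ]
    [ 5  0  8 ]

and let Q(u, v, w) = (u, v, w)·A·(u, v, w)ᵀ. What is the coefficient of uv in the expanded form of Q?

The coefficient of uv is A[1,2] + A[2,1] = 2·2 = 4.

4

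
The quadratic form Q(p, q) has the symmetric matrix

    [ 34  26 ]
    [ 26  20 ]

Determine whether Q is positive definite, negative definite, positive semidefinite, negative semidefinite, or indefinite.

Leading principal minors: Δ_1 = 34, Δ_2 = 4.
All leading principal minors are positive, so by Sylvester's criterion Q is positive definite.

positive definite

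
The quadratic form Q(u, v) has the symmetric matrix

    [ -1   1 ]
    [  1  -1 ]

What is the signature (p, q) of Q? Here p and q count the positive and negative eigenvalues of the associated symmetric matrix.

(0, 1)

Applying the same elementary operations to the rows and columns of A produces a congruent diagonal matrix with entries -1, 0.
So there are 1 negative, 1 zero pivots.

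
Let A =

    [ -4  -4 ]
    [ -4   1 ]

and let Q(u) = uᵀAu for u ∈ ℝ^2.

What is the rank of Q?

Applying the same elementary operations to the rows and columns of A produces a congruent diagonal matrix with entries -4, 5.
Counting signs: 1 positive, 1 negative.
The rank is the number of nonzero pivots: 2.

2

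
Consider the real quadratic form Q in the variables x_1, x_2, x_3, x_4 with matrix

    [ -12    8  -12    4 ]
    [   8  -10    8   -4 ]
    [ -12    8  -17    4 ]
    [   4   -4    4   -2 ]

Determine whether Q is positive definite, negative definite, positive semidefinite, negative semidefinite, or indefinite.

negative definite

Congruent diagonalization of A (simultaneous row and column reduction) yields pivots -12, -14/3, -5, -2/7.
So there are 4 negative pivots.
Hence Q is negative definite.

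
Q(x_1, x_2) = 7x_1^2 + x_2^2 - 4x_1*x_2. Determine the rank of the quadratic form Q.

2

The symmetric matrix is A = [[7, -2], [-2, 1]].
Row-reducing A symmetrically gives the diagonal entries 7, 3/7.
So there are 2 positive pivots.
The rank is the number of nonzero pivots: 2.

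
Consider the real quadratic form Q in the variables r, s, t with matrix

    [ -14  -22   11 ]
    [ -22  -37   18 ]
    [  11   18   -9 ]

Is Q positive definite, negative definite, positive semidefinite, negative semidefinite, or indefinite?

negative definite

Row-reducing A symmetrically gives the diagonal entries -14, -17/7, -5/34.
So there are 3 negative pivots.
Hence Q is negative definite.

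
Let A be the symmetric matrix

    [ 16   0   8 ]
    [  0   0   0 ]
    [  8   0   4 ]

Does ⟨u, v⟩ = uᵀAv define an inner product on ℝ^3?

Symmetric row and column elimination reduces A to a congruent diagonal form with pivots 16, 0, 0.
So there are 1 positive, 2 zero pivots.
Hence Q is positive semidefinite.
⟨·,·⟩ is an inner product exactly when A is positive definite.

no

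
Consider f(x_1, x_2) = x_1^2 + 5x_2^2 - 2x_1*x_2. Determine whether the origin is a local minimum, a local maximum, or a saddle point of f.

local minimum

The Hessian at the origin is H = [[2, -2], [-2, 10]].
det H = 2·10 − (-2)² = 16 > 0 and H[1,1] = 2 > 0, so H is positive definite.
Therefore the origin is a local minimum.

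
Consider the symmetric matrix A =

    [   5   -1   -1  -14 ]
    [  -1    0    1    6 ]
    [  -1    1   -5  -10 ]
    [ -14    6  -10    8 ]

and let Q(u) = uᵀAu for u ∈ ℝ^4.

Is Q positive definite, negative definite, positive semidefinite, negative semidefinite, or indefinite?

indefinite

An LDLᵀ factorisation of A has diagonal entries 5, -1/5, -2, 20.
So there are 2 positive, 2 negative pivots.
Hence Q is indefinite.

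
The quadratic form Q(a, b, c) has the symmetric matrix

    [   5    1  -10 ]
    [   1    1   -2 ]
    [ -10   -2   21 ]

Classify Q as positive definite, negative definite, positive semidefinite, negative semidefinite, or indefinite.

positive definite

Leading principal minors: Δ_1 = 5, Δ_2 = 4, Δ_3 = 4.
All leading principal minors are positive, so by Sylvester's criterion Q is positive definite.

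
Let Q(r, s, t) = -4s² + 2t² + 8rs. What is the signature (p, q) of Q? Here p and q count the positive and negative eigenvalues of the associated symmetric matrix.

The symmetric matrix is A = [[0, 4, 0], [4, -4, 0], [0, 0, 2]].
By Sylvester's law of inertia any congruent diagonalization of A has 2 positive, 1 negative and 0 zero entries.

(2, 1)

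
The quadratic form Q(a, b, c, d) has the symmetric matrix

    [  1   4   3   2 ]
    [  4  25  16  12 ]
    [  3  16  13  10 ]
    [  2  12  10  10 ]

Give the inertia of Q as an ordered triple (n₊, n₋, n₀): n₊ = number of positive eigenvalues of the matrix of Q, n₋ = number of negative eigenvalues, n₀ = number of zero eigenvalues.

Symmetric row and column elimination reduces A to a congruent diagonal form with pivots 1, 9, 20/9, 2.
That gives 4 positive pivots.

(4, 0, 0)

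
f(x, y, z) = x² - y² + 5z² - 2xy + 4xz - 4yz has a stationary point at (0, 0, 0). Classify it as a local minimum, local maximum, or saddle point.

The Hessian at the origin is H = [[2, -2, 4], [-2, -2, -4], [4, -4, 10]].
An LDLᵀ factorisation of H has diagonal entries 2, -4, 2.
So there are 2 positive, 1 negative pivots.
H is indefinite, so the origin is a saddle point.

saddle point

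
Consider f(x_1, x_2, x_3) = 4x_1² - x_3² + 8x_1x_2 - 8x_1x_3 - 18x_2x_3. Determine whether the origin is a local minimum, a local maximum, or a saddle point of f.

The Hessian at the origin is H = [[8, 8, -8], [8, 0, -18], [-8, -18, -2]].
Congruent diagonalization of H (simultaneous row and column reduction) yields pivots 8, -8, 5/2.
Counting signs: 2 positive, 1 negative.
H is indefinite, so the origin is a saddle point.

saddle point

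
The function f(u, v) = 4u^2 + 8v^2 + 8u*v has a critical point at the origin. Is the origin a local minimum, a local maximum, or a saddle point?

local minimum

The Hessian at the origin is H = [[8, 8], [8, 16]].
det H = 8·16 − (8)² = 64 > 0 and H[1,1] = 8 > 0, so H is positive definite.
Therefore the origin is a local minimum.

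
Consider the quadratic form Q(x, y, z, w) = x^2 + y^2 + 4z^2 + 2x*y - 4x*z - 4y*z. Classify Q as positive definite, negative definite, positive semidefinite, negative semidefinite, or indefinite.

The symmetric matrix is A = [[1, 1, -2, 0], [1, 1, -2, 0], [-2, -2, 4, 0], [0, 0, 0, 0]].
Congruent diagonalization of A (simultaneous row and column reduction) yields pivots 1, 0, 0, 0.
Counting signs: 1 positive, 3 zero.
Hence Q is positive semidefinite.

positive semidefinite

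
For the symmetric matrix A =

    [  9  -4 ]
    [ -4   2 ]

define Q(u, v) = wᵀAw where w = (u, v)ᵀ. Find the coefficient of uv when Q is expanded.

-8

The coefficient of uv is A[1,2] + A[2,1] = 2·(-4) = -8.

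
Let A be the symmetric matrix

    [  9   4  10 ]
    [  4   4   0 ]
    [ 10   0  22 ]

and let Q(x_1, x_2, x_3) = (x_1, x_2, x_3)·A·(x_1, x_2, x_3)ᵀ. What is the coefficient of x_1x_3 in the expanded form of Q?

The coefficient of x_1x_3 is A[1,3] + A[3,1] = 2·10 = 20.

20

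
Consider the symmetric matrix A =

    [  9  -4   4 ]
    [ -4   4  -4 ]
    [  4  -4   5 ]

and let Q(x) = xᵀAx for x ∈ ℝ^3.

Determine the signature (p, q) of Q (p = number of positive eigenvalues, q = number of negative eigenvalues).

Row-reducing A symmetrically gives the diagonal entries 9, 20/9, 1.
Counting signs: 3 positive.

(3, 0)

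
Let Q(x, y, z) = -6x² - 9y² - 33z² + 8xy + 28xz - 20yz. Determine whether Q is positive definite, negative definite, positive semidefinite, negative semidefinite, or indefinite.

The symmetric matrix of Q is A = [[-6, 4, 14], [4, -9, -10], [14, -10, -33]].
Leading principal minors: Δ_1 = -6, Δ_2 = 38, Δ_3 = -10.
The signs alternate starting with Δ_1 < 0, so by Sylvester's criterion Q is negative definite.

negative definite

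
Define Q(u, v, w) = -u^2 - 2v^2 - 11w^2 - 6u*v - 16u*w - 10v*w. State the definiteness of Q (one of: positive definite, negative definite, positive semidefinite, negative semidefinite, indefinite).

indefinite

Write A = [[-1, -3, -8], [-3, -2, -5], [-8, -5, -11]].
Applying the same elementary operations to the rows and columns of A produces a congruent diagonal matrix with entries -1, 7, 10/7.
Counting signs: 2 positive, 1 negative.
Hence Q is indefinite.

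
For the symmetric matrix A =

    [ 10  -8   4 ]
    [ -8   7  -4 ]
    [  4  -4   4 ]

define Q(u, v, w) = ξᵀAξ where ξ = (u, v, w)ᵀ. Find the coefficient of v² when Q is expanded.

7

The coefficient of v² is the diagonal entry A[2,2] = 7.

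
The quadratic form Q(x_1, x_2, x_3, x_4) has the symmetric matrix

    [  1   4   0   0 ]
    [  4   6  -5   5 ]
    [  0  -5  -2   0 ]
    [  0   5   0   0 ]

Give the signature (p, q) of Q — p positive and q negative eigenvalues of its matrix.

Symmetric row and column elimination reduces A to a congruent diagonal form with pivots 1, -10, 1/2, -10.
So there are 2 positive, 2 negative pivots.

(2, 2)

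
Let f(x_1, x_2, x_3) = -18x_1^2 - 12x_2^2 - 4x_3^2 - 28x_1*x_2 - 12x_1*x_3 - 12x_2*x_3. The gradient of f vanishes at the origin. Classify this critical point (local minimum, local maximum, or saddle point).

The Hessian at the origin is H = [[-36, -28, -12], [-28, -24, -12], [-12, -12, -8]].
Applying the same elementary operations to the rows and columns of H produces a congruent diagonal matrix with entries -36, -20/9, -4/5.
So there are 3 negative pivots.
H is negative definite, so the origin is a strict local maximum.

local maximum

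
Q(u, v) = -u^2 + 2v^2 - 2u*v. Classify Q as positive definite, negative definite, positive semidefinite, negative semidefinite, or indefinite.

indefinite

The symmetric matrix of Q is [[-1, -1], [-1, 2]].
For the 2×2 matrix [[-1, -1], [-1, 2]]: det = -1·2 − (-1)² = -3, trace = 1.
det < 0 so the eigenvalues have opposite signs; the form is indefinite.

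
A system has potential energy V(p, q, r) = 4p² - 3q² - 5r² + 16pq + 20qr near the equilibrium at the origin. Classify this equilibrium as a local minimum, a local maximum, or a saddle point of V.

The Hessian at the origin is H = [[8, 16, 0], [16, -6, 20], [0, 20, -10]].
Symmetric row and column elimination reduces H to a congruent diagonal form with pivots 8, -38, 10/19.
So there are 2 positive, 1 negative pivots.
H is indefinite, so the origin is a saddle point.

saddle point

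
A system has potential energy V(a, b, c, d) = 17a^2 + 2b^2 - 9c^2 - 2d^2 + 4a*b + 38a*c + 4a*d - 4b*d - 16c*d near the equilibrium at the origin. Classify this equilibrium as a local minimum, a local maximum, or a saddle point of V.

The Hessian at the origin is H = [[34, 4, 38, 4], [4, 4, 0, -4], [38, 0, -18, -16], [4, -4, -16, -4]].
Symmetric row and column elimination reduces H to a congruent diagonal form with pivots 34, 60/17, -992/15, 6/31.
So there are 3 positive, 1 negative pivots.
H is indefinite, so the origin is a saddle point.

saddle point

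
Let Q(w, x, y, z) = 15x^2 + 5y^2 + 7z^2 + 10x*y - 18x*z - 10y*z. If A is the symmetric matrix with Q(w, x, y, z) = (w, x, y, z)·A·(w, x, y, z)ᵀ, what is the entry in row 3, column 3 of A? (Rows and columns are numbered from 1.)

5

The coefficient of y^2 in Q is 5, and that is exactly A[3,3].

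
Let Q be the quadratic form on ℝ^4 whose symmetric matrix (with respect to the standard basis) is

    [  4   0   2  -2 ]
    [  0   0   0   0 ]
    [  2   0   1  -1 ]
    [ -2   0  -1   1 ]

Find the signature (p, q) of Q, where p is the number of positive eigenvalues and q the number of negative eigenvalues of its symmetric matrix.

Applying the same elementary operations to the rows and columns of A produces a congruent diagonal matrix with entries 4, 0, 0, 0.
That gives 1 positive, 3 zero pivots.

(1, 0)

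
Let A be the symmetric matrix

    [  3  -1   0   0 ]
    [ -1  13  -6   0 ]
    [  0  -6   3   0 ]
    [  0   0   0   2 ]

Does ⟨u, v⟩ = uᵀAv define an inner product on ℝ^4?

yes

Symmetric row and column elimination reduces A to a congruent diagonal form with pivots 3, 38/3, 3/19, 2.
Counting signs: 4 positive.
Hence Q is positive definite.
⟨·,·⟩ is an inner product exactly when A is positive definite.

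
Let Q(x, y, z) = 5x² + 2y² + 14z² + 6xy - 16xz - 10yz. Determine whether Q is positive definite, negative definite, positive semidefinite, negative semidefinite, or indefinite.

positive definite

The associated matrix is A = [[5, 3, -8], [3, 2, -5], [-8, -5, 14]].
An LDLᵀ factorisation of A has diagonal entries 5, 1/5, 1.
So there are 3 positive pivots.
Hence Q is positive definite.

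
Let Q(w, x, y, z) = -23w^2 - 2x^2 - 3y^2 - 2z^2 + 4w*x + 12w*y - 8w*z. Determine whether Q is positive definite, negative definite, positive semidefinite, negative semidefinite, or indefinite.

The symmetric matrix of Q is A = [[-23, 2, 6, -4], [2, -2, 0, 0], [6, 0, -3, 0], [-4, 0, 0, -2]].
Leading principal minors: Δ_1 = -23, Δ_2 = 42, Δ_3 = -54, Δ_4 = 12.
The signs alternate starting with Δ_1 < 0, so by Sylvester's criterion Q is negative definite.

negative definite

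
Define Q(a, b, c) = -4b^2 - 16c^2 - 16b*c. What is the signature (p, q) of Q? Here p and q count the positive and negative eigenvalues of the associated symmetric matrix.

(0, 1)

Write A = [[0, 0, 0], [0, -4, -8], [0, -8, -16]].
Applying the same elementary operations to the rows and columns of A produces a congruent diagonal matrix with entries 0, -4, 0.
So there are 1 negative, 2 zero pivots.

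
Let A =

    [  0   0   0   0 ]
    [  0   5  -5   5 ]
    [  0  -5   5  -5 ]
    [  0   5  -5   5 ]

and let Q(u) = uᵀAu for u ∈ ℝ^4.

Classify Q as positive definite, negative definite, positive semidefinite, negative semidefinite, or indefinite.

Applying the same elementary operations to the rows and columns of A produces a congruent diagonal matrix with entries 0, 5, 0, 0.
So there are 1 positive, 3 zero pivots.
Hence Q is positive semidefinite.

positive semidefinite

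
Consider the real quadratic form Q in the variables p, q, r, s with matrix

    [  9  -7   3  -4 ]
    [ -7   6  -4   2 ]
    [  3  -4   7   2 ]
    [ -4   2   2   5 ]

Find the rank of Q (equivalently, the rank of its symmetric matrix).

4

An LDLᵀ factorisation of A has diagonal entries 9, 5/9, 1, 1.
Counting signs: 4 positive.
The rank is the number of nonzero pivots: 4.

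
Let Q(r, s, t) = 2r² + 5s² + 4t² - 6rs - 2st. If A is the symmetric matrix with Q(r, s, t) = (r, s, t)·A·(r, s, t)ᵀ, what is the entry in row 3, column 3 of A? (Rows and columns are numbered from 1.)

4

The coefficient of t² in Q is 4, and that is exactly A[3,3].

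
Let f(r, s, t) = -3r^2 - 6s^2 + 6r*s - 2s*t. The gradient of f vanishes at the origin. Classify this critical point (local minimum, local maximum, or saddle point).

saddle point

The Hessian at the origin is H = [[-6, 6, 0], [6, -12, -2], [0, -2, 0]].
Row-reducing H symmetrically gives the diagonal entries -6, -6, 2/3.
So there are 1 positive, 2 negative pivots.
H is indefinite, so the origin is a saddle point.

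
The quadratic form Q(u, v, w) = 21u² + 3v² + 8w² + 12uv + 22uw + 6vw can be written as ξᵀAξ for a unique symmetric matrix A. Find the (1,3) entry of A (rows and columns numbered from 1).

The coefficient of u·w in Q is 22. For a symmetric A this equals A[1,3] + A[3,1] = 2·A[1,3].
So A[1,3] = 22/2 = 11.

11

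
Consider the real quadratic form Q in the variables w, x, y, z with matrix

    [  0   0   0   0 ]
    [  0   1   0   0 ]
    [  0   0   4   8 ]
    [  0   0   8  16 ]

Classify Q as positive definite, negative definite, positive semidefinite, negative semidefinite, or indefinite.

positive semidefinite

Applying the same elementary operations to the rows and columns of A produces a congruent diagonal matrix with entries 0, 1, 4, 0.
Counting signs: 2 positive, 2 zero.
Hence Q is positive semidefinite.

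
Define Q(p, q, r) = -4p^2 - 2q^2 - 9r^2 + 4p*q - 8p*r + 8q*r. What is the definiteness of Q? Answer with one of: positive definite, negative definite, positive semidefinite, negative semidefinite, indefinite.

negative definite

The symmetric matrix of Q is A = [[-4, 2, -4], [2, -2, 4], [-4, 4, -9]].
Leading principal minors: Δ_1 = -4, Δ_2 = 4, Δ_3 = -4.
The signs alternate starting with Δ_1 < 0, so by Sylvester's criterion Q is negative definite.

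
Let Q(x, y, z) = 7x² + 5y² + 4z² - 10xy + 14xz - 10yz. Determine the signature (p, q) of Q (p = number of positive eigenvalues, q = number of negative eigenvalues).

The associated matrix is A = [[7, -5, 7], [-5, 5, -5], [7, -5, 4]].
An LDLᵀ factorisation of A has diagonal entries 7, 10/7, -3.
So there are 2 positive, 1 negative pivots.

(2, 1)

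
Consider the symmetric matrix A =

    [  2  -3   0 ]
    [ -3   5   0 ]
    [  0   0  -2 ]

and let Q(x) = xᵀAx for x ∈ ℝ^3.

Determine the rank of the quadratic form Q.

3

Applying the same elementary operations to the rows and columns of A produces a congruent diagonal matrix with entries 2, 1/2, -2.
That gives 2 positive, 1 negative pivots.
The rank is the number of nonzero pivots: 3.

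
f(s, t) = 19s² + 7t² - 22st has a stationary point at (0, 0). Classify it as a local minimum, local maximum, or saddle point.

The Hessian at the origin is H = [[38, -22], [-22, 14]].
det H = 38·14 − (-22)² = 48 > 0 and H[1,1] = 38 > 0, so H is positive definite.
Therefore the origin is a local minimum.

local minimum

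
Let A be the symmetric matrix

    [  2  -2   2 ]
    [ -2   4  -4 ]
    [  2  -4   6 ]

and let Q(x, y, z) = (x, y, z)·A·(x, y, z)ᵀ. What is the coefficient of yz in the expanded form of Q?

-8

The coefficient of yz is A[2,3] + A[3,2] = 2·(-4) = -8.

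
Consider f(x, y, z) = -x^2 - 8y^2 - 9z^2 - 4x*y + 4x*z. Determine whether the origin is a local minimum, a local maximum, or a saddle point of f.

local maximum

The Hessian at the origin is H = [[-2, -4, 4], [-4, -16, 0], [4, 0, -18]].
An LDLᵀ factorisation of H has diagonal entries -2, -8, -2.
That gives 3 negative pivots.
H is negative definite, so the origin is a strict local maximum.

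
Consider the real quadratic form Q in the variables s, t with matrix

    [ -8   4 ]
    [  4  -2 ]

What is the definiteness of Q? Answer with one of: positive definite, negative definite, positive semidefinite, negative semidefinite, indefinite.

negative semidefinite

For the 2×2 matrix [[-8, 4], [4, -2]]: det = -8·-2 − (4)² = 0, trace = -10.
det = 0 so one eigenvalue is zero; the form is semidefinite with the sign of the trace.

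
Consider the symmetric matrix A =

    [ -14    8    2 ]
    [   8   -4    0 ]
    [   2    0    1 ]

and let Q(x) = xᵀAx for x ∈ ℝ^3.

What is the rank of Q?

An LDLᵀ factorisation of A has diagonal entries -14, 4/7, -1.
That gives 1 positive, 2 negative pivots.
The rank is the number of nonzero pivots: 3.

3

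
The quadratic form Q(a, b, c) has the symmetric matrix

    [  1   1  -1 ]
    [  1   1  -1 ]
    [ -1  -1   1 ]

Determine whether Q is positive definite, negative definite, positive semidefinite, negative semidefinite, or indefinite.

Row-reducing A symmetrically gives the diagonal entries 1, 0, 0.
So there are 1 positive, 2 zero pivots.
Hence Q is positive semidefinite.

positive semidefinite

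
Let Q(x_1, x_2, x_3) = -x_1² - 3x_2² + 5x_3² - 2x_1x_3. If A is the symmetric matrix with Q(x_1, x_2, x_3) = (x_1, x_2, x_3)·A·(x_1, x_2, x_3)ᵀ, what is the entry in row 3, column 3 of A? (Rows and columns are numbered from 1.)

5

The coefficient of x_3² in Q is 5, and that is exactly A[3,3].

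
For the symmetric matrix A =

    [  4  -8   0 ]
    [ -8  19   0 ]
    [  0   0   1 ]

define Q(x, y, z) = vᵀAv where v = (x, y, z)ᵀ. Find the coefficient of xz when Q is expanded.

0

The coefficient of xz is A[1,3] + A[3,1] = 2·0 = 0.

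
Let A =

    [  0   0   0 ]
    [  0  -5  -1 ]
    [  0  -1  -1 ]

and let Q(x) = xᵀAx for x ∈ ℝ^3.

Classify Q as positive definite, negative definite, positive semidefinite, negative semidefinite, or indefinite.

Symmetric row and column elimination reduces A to a congruent diagonal form with pivots 0, -5, -4/5.
That gives 2 negative, 1 zero pivots.
Hence Q is negative semidefinite.

negative semidefinite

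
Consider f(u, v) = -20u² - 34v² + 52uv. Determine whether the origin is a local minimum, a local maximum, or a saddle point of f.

local maximum

The Hessian at the origin is H = [[-40, 52], [52, -68]].
det H = -40·-68 − (52)² = 16 > 0 and H[1,1] = -40 < 0, so H is negative definite.
Therefore the origin is a local maximum.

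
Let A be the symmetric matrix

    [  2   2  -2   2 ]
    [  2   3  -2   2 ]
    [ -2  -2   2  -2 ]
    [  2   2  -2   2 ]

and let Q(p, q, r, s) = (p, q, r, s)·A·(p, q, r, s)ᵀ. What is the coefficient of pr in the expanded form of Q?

-4

The coefficient of pr is A[1,3] + A[3,1] = 2·(-2) = -4.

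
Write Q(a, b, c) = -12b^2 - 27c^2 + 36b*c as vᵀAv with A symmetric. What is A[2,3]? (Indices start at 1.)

18

The coefficient of b·c in Q is 36. For a symmetric A this equals A[2,3] + A[3,2] = 2·A[2,3].
So A[2,3] = 36/2 = 18.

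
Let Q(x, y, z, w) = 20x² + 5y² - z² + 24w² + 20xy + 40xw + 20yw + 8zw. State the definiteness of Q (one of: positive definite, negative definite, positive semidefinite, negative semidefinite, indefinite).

The symmetric matrix is A = [[20, 10, 0, 20], [10, 5, 0, 10], [0, 0, -1, 4], [20, 10, 4, 24]].
Symmetric row and column elimination reduces A to a congruent diagonal form with pivots 20, 0, -1, 20.
That gives 2 positive, 1 negative, 1 zero pivots.
Hence Q is indefinite.

indefinite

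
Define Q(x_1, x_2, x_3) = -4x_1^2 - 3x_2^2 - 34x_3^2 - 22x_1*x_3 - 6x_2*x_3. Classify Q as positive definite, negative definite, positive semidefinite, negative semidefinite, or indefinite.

negative definite

The symmetric matrix of Q is A = [[-4, 0, -11], [0, -3, -3], [-11, -3, -34]].
Leading principal minors: Δ_1 = -4, Δ_2 = 12, Δ_3 = -9.
The signs alternate starting with Δ_1 < 0, so by Sylvester's criterion Q is negative definite.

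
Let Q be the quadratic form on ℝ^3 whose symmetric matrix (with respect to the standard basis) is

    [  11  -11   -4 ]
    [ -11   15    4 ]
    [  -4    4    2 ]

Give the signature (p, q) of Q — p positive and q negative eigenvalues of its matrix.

An LDLᵀ factorisation of A has diagonal entries 11, 4, 6/11.
Counting signs: 3 positive.

(3, 0)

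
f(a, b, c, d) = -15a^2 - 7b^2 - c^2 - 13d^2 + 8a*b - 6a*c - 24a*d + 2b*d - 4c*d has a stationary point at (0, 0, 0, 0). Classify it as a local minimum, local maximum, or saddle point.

The Hessian at the origin is H = [[-30, 8, -6, -24], [8, -14, 0, 2], [-6, 0, -2, -4], [-24, 2, -4, -26]].
Symmetric row and column elimination reduces H to a congruent diagonal form with pivots -30, -178/15, -52/89, -24/13.
So there are 4 negative pivots.
H is negative definite, so the origin is a strict local maximum.

local maximum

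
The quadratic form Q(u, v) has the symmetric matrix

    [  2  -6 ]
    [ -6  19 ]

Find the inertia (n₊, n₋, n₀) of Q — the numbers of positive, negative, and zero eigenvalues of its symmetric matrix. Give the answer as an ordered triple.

Congruent diagonalization of A (simultaneous row and column reduction) yields pivots 2, 1.
That gives 2 positive pivots.

(2, 0, 0)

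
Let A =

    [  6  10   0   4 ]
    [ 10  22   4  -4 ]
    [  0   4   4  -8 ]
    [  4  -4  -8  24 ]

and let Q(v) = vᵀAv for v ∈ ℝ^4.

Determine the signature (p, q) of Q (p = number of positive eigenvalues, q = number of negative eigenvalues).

(3, 0)

Applying the same elementary operations to the rows and columns of A produces a congruent diagonal matrix with entries 6, 16/3, 1, 0.
That gives 3 positive, 1 zero pivots.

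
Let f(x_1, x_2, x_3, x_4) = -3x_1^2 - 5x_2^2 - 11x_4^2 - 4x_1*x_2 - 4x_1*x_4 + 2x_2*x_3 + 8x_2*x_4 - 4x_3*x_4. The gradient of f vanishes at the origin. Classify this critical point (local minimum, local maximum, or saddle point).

The Hessian at the origin is H = [[-6, -4, 0, -4], [-4, -10, 2, 8], [0, 2, 0, -4], [-4, 8, -4, -22]].
Applying the same elementary operations to the rows and columns of H produces a congruent diagonal matrix with entries -6, -22/3, 6/11, -6.
Counting signs: 1 positive, 3 negative.
H is indefinite, so the origin is a saddle point.

saddle point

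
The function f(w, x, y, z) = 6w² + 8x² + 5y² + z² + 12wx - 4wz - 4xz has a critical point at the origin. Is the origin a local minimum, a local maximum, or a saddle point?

The Hessian at the origin is H = [[12, 12, 0, -4], [12, 16, 0, -4], [0, 0, 10, 0], [-4, -4, 0, 2]].
Congruent diagonalization of H (simultaneous row and column reduction) yields pivots 12, 4, 10, 2/3.
That gives 4 positive pivots.
H is positive definite, so the origin is a strict local minimum.

local minimum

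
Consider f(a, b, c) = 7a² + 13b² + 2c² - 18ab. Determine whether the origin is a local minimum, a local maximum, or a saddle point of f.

The Hessian at the origin is H = [[14, -18, 0], [-18, 26, 0], [0, 0, 4]].
Congruent diagonalization of H (simultaneous row and column reduction) yields pivots 14, 20/7, 4.
That gives 3 positive pivots.
H is positive definite, so the origin is a strict local minimum.

local minimum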